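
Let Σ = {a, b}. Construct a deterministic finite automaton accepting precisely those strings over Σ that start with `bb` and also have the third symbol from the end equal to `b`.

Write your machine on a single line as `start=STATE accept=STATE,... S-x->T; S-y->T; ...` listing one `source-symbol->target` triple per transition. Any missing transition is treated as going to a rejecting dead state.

start=s0; accept=s4,s5,s6,s7; s0-a->s1; s0-b->s2; s1-a->s1; s1-b->s1; s2-a->s1; s2-b->s3; s3-a->s4; s3-b->s5; s4-a->s6; s4-b->s7; s5-a->s4; s5-b->s5; s6-a->s8; s6-b->s9; s7-a->s10; s7-b->s3; s8-a->s8; s8-b->s9; s9-a->s10; s9-b->s3; s10-a->s6; s10-b->s7

Handle the two conditions separately and then intersect. The first has 4 states tracking whether the input so far still matches the prefix `bb`; the second has 15 states tracking the last 3 symbols read. A product state is a pair (one from each), accepting exactly when both do. Minimizing collapses redundant product states.
With 11 states:
          a    b  
>  s0     s1   s2 
   s1     s1   s1 
   s2     s1   s3 
   s3     s4   s5 
 * s4     s6   s7 
 * s5     s4   s5 
 * s6     s8   s9 
 * s7    s10   s3 
   s8     s8   s9 
   s9    s10   s3 
   s10    s6   s7 
(> = start, * = accepting)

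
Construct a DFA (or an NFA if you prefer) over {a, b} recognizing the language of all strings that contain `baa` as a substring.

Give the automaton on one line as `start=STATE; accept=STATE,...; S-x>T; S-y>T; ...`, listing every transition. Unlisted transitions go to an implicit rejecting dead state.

start=s0; accept=s3; s0-a>s0; s0-b>s1; s1-a>s2; s1-b>s1; s2-a>s3; s2-b>s1; s3-a>s3; s3-b>s3

Track how much of `baa` has been matched so far: state s0 is no progress, s3 is the absorbing accept state reached once `baa` has occurred. Intermediate states record partial matches; on a mismatch, fall back to the longest reusable overlap.
With 4 states:
        a   b  
>  s0   s0  s1 
   s1   s2  s1 
   s2   s3  s1 
 * s3   s3  s3 
(> = start, * = accepting)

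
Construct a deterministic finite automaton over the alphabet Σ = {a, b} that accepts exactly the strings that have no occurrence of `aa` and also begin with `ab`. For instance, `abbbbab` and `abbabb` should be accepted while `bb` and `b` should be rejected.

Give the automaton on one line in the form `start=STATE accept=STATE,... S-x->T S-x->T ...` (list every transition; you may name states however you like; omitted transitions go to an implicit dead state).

Run two small machines in parallel and take their product. The first has 3 states tracking partial matches of the forbidden pattern `aa`; the second has 4 states tracking whether the input so far still matches the prefix `ab`. A product state is a pair (one from each), accepting exactly when both do.
8 states suffice.
        a   b  
>  s0   s1  s2 
   s1   s3  s4 
   s2   s5  s2 
   s3   s3  s3 
 * s4   s6  s4 
   s5   s3  s2 
 * s6   s7  s4 
   s7   s7  s7 
(> = start, * = accepting)

start=s0 accept=s4,s6 s0-a->s1 s0-b->s2 s1-a->s3 s1-b->s4 s2-a->s5 s2-b->s2 s3-a->s3 s3-b->s3 s4-a->s6 s4-b->s4 s5-a->s3 s5-b->s2 s6-a->s7 s6-b->s4 s7-a->s7 s7-b->s7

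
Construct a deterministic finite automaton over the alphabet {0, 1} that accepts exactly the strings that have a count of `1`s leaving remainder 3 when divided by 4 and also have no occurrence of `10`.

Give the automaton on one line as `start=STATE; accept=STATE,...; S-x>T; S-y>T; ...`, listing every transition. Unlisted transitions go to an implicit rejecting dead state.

start=A; accept=E; A-0>A; A-1>B; B-0>C; B-1>D; C-0>C; C-1>C; D-0>C; D-1>E; E-0>C; E-1>F; F-0>C; F-1>B

Build one automaton per condition and run them in lockstep. The first has 4 states tracking the count of `1`s modulo 4; the second has 3 states tracking partial matches of the forbidden pattern `10`. A product state is a pair (one from each), accepting exactly when both do. Equivalent product states are then merged.
With 6 states:
       0  1 
>  A   A  B 
   B   C  D 
   C   C  C 
   D   C  E 
 * E   C  F 
   F   C  B 
(> = start, * = accepting)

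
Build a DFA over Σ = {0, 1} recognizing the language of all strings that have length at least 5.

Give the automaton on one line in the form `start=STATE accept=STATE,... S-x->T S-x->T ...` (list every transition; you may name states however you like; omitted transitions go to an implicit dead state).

We only need to distinguish lengths 0, 1, …, 5, and '>5'. Chain q0 → q1 → q2 → q3 → q4 → q5 → q6 on every symbol, with q6 looping. Accepting states: {q5, q6}.
        0   1  
>  q0   q1  q1 
   q1   q2  q2 
   q2   q3  q3 
   q3   q4  q4 
   q4   q5  q5 
 * q5   q6  q6 
 * q6   q6  q6 
(> = start, * = accepting)

start=q0 accept=q5,q6 q0-0->q1 q0-1->q1 q1-0->q2 q1-1->q2 q2-0->q3 q2-1->q3 q3-0->q4 q3-1->q4 q4-0->q5 q4-1->q5 q5-0->q6 q5-1->q6 q6-0->q6 q6-1->q6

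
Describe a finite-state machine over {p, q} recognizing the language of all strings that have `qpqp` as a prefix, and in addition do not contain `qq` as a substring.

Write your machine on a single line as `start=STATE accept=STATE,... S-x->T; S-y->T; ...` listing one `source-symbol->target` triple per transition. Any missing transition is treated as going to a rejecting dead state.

Handle the two conditions separately and then intersect. One (6 states) tracks whether the input so far still matches the prefix `qpqp`; the other (3 states) tracks partial matches of the forbidden pattern `qq`. Each combined state is a pair, one component from each; accept when both components accept. Equivalent product states are then merged.
A 7-state machine:
        p   q  
>  S0   S1  S2 
   S1   S1  S1 
   S2   S3  S1 
   S3   S1  S4 
   S4   S5  S1 
 * S5   S5  S6 
 * S6   S5  S1 
(> = start, * = accepting)

start=S0; accept=S5,S6; S0-p->S1; S0-q->S2; S1-p->S1; S1-q->S1; S2-p->S3; S2-q->S1; S3-p->S1; S3-q->S4; S4-p->S5; S4-q->S1; S5-p->S5; S5-q->S6; S6-p->S5; S6-q->S1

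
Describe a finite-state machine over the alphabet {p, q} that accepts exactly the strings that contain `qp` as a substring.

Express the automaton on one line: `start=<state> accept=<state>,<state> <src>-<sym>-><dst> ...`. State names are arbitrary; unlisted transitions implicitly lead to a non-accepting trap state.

start=s0 accept=s2 s0-p->s0 s0-q->s1 s1-p->s2 s1-q->s1 s2-p->s2 s2-q->s2

States s0..s1 record the length of the longest prefix of `qp` that matches the current input suffix. Reaching s2 means `qp` has been seen, and we stay there forever. Accept from s2.
        p   q  
>  s0   s0  s1 
   s1   s2  s1 
 * s2   s2  s2 
(> = start, * = accepting)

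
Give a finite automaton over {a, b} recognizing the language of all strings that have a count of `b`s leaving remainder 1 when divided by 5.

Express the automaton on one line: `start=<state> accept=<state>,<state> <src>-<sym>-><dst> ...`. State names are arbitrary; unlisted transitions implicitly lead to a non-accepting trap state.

The only thing that matters is how many `b`s have appeared, reduced mod 5. Use one state per residue: q0 for 0, …, q4 for 4. Reading `b` moves to the next residue; anything else stays put. q1 is accepting.
With 5 states:
        a   b  
>  q0   q0  q1 
 * q1   q1  q2 
   q2   q2  q3 
   q3   q3  q4 
   q4   q4  q0 
(> = start, * = accepting)

start=q0 accept=q1 q0-a->q0 q0-b->q1 q1-a->q1 q1-b->q2 q2-a->q2 q2-b->q3 q3-a->q3 q3-b->q4 q4-a->q4 q4-b->q0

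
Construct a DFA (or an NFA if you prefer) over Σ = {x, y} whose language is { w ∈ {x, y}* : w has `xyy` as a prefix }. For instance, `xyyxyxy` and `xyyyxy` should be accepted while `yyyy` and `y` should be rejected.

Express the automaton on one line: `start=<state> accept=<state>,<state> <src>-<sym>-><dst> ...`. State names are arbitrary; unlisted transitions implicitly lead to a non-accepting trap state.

start=q0 accept=q3 q0-x->q1 q0-y->q4 q1-x->q4 q1-y->q2 q2-x->q4 q2-y->q3 q3-x->q3 q3-y->q3 q4-x->q4 q4-y->q4

Check the first 3 symbols one by one: q0 through q2 record how many have matched `xyy` so far; any wrong symbol goes to the dead state q4. After all 3 match we enter the accepting sink q3.
With 5 states:
        x   y  
>  q0   q1  q4 
   q1   q4  q2 
   q2   q4  q3 
 * q3   q3  q3 
   q4   q4  q4 
(> = start, * = accepting)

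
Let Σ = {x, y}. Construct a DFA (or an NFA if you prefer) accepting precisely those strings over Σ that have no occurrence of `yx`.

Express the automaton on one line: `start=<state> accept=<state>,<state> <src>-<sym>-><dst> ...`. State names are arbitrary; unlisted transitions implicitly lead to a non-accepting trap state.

start=q0 accept=q0,q1 q0-x->q0 q0-y->q1 q1-x->q2 q1-y->q1 q2-x->q2 q2-y->q2

Track partial matches of the forbidden pattern `yx`. State q2 is a dead state reached once `yx` has occurred; every other state accepts. q0 means no part of `yx` is currently matched.
        x   y  
>* q0   q0  q1 
 * q1   q2  q1 
   q2   q2  q2 
(> = start, * = accepting)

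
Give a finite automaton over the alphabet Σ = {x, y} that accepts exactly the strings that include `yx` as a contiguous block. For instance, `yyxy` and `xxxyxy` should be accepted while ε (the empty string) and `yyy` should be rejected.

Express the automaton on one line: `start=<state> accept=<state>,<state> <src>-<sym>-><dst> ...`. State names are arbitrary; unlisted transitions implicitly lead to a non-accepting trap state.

States S0..S1 record the length of the longest prefix of `yx` that matches the current input suffix. Reaching S2 means `yx` has been seen, and we stay there forever. Accept from S2.
With 3 states:
        x   y  
>  S0   S0  S1 
   S1   S2  S1 
 * S2   S2  S2 
(> = start, * = accepting)

start=S0 accept=S2 S0-x->S0 S0-y->S1 S1-x->S2 S1-y->S1 S2-x->S2 S2-y->S2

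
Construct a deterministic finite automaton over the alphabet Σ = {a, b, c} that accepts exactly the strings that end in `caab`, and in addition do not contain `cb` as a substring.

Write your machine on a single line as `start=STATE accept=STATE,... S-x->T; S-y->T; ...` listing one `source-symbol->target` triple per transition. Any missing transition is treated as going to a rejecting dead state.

Handle the two conditions separately and then intersect. The first has 5 states tracking how much of the suffix `caab` has currently been matched; the second has 3 states tracking partial matches of the forbidden pattern `cb`. A product state is a pair (one from each), accepting exactly when both do. Equivalent product states are then merged.
        a   b   c  
>  S0   S0  S0  S1 
   S1   S2  S3  S1 
   S2   S4  S0  S1 
   S3   S3  S3  S3 
   S4   S0  S5  S1 
 * S5   S0  S0  S1 
(> = start, * = accepting)

start=S0; accept=S5; S0-a->S0; S0-b->S0; S0-c->S1; S1-a->S2; S1-b->S3; S1-c->S1; S2-a->S4; S2-b->S0; S2-c->S1; S3-a->S3; S3-b->S3; S3-c->S3; S4-a->S0; S4-b->S5; S4-c->S1; S5-a->S0; S5-b->S0; S5-c->S1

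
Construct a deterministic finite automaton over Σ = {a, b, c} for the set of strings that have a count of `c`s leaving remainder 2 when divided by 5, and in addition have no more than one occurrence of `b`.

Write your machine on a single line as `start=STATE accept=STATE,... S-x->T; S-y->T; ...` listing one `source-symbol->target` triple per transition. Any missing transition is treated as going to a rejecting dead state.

start=s0; accept=s5,s7; s0-a->s0; s0-b->s1; s0-c->s2; s1-a->s1; s1-b->s3; s1-c->s4; s2-a->s2; s2-b->s4; s2-c->s5; s3-a->s3; s3-b->s3; s3-c->s6; s4-a->s4; s4-b->s6; s4-c->s7; s5-a->s5; s5-b->s7; s5-c->s8; s6-a->s6; s6-b->s6; s6-c->s9; s7-a->s7; s7-b->s9; s7-c->s10; s8-a->s8; s8-b->s10; s8-c->s11; s9-a->s9; s9-b->s9; s9-c->s12; s10-a->s10; s10-b->s12; s10-c->s13; s11-a->s11; s11-b->s13; s11-c->s0; s12-a->s12; s12-b->s12; s12-c->s14; s13-a->s13; s13-b->s14; s13-c->s1; s14-a->s14; s14-b->s14; s14-c->s3

Run two small machines in parallel and take their product. The first has 5 states tracking the count of `c`s modulo 5; the second has 3 states tracking the count of `b`s, saturating at 2. A product state is a pair (one from each), accepting exactly when both do.
15 states suffice.
          a    b    c  
>  s0     s0   s1   s2 
   s1     s1   s3   s4 
   s2     s2   s4   s5 
   s3     s3   s3   s6 
   s4     s4   s6   s7 
 * s5     s5   s7   s8 
   s6     s6   s6   s9 
 * s7     s7   s9  s10 
   s8     s8  s10  s11 
   s9     s9   s9  s12 
   s10   s10  s12  s13 
   s11   s11  s13   s0 
   s12   s12  s12  s14 
   s13   s13  s14   s1 
   s14   s14  s14   s3 
(> = start, * = accepting)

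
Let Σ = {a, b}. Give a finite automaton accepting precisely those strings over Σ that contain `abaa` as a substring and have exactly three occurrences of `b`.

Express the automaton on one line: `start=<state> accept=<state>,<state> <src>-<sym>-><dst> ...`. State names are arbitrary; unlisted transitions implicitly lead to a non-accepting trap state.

Build one automaton per condition and run them in lockstep. One (5 states) tracks whether and how much of `abaa` has been seen; the other (5 states) tracks the count of `b`s, saturating at 4. Each combined state is a pair, one component from each; accept when both components accept. Minimizing collapses redundant product states.
A 16-state machine:
          a    b  
>  S0     S1   S2 
   S1     S1   S3 
   S2     S4   S5 
   S3     S6   S5 
   S4     S4   S7 
   S5     S8   S9 
   S6    S10   S7 
   S7    S11   S9 
   S8     S8  S12 
   S9     S9   S9 
   S10   S10  S13 
   S11   S13  S12 
   S12   S14   S9 
   S13   S13  S15 
   S14   S15   S9 
 * S15   S15   S9 
(> = start, * = accepting)

start=S0 accept=S15 S0-a->S1 S0-b->S2 S1-a->S1 S1-b->S3 S2-a->S4 S2-b->S5 S3-a->S6 S3-b->S5 S4-a->S4 S4-b->S7 S5-a->S8 S5-b->S9 S6-a->S10 S6-b->S7 S7-a->S11 S7-b->S9 S8-a->S8 S8-b->S12 S9-a->S9 S9-b->S9 S10-a->S10 S10-b->S13 S11-a->S13 S11-b->S12 S12-a->S14 S12-b->S9 S13-a->S13 S13-b->S15 S14-a->S15 S14-b->S9 S15-a->S15 S15-b->S9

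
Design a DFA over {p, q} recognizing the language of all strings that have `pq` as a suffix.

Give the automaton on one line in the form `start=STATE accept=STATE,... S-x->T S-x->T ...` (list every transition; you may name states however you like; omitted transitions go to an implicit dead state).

Let each state record the length of the longest suffix of the input read so far that is also a prefix of `pq`. B means the last symbol is `p`; C means the last 2 symbols are `pq`. Accept only at C, where the string currently ends in `pq`.
3 states suffice.
       p  q 
>  A   B  A 
   B   B  C 
 * C   B  A 
(> = start, * = accepting)

start=A accept=C A-p->B A-q->A B-p->B B-q->C C-p->B C-q->A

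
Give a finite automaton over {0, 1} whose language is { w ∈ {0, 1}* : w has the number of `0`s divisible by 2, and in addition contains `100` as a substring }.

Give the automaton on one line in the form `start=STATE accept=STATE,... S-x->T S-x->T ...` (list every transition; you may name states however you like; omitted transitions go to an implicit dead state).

Run two small machines in parallel and take their product. The first has 2 states tracking the count of `0`s modulo 2; the second has 4 states tracking whether and how much of `100` has been seen. A product state is a pair (one from each), accepting exactly when both do.
        0   1  
>  S0   S1  S2 
   S1   S0  S3 
   S2   S4  S2 
   S3   S5  S3 
   S4   S6  S3 
   S5   S7  S2 
 * S6   S7  S6 
   S7   S6  S7 
(> = start, * = accepting)

start=S0 accept=S6 S0-0->S1 S0-1->S2 S1-0->S0 S1-1->S3 S2-0->S4 S2-1->S2 S3-0->S5 S3-1->S3 S4-0->S6 S4-1->S3 S5-0->S7 S5-1->S2 S6-0->S7 S6-1->S6 S7-0->S6 S7-1->S7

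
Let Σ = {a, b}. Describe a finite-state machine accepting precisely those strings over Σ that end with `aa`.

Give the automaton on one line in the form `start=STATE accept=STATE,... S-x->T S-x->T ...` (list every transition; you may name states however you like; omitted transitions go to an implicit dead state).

Let each state record the length of the longest suffix of the input read so far that is also a prefix of `aa`. q1 means the last symbol is `a`; q2 means the last 2 symbols are `aa`. Accept only at q2, where the string currently ends in `aa`.
3 states suffice.
        a   b  
>  q0   q1  q0 
   q1   q2  q0 
 * q2   q2  q0 
(> = start, * = accepting)

start=q0 accept=q2 q0-a->q1 q0-b->q0 q1-a->q2 q1-b->q0 q2-a->q2 q2-b->q0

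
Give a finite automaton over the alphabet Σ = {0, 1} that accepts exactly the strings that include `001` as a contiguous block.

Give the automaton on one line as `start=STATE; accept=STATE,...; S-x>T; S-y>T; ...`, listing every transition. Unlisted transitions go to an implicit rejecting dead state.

start=s0; accept=s3; s0-0>s1; s0-1>s0; s1-0>s2; s1-1>s0; s2-0>s2; s2-1>s3; s3-0>s3; s3-1>s3

States s0..s2 record the length of the longest prefix of `001` that matches the current input suffix. Reaching s3 means `001` has been seen, and we stay there forever. Accept from s3.
With 4 states:
        0   1  
>  s0   s1  s0 
   s1   s2  s0 
   s2   s2  s3 
 * s3   s3  s3 
(> = start, * = accepting)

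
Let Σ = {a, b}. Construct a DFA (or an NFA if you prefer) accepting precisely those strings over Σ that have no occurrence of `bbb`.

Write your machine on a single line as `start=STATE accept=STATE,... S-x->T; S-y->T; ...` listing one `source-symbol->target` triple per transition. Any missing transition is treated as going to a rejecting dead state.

This is the complement of 'contains `bbb`'. Use the same substring-matching states — q0 through q3 holding how much of `bbb` has just been matched — but flip the accepting set: everything except the trap q3 accepts.
A 4-state machine:
        a   b  
>* q0   q0  q1 
 * q1   q0  q2 
 * q2   q0  q3 
   q3   q3  q3 
(> = start, * = accepting)

start=q0; accept=q0,q1,q2; q0-a->q0; q0-b->q1; q1-a->q0; q1-b->q2; q2-a->q0; q2-b->q3; q3-a->q3; q3-b->q3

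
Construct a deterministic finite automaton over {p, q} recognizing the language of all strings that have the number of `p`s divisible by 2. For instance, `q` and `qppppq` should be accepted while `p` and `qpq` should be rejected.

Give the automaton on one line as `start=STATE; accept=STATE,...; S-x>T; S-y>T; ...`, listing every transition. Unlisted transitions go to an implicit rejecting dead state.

start=S0; accept=S0; S0-p>S1; S0-q>S0; S1-p>S0; S1-q>S1

The only thing that matters is how many `p`s have appeared, reduced mod 2. Use one state per residue: S0 for 0, …, S1 for 1. Reading `p` moves to the next residue; anything else stays put. S0 is accepting.
2 states suffice.
        p   q  
>* S0   S1  S0 
   S1   S0  S1 
(> = start, * = accepting)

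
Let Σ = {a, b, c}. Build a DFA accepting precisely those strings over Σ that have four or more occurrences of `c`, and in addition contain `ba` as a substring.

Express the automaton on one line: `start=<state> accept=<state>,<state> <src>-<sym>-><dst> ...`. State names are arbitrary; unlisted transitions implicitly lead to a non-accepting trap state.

Handle the two conditions separately and then intersect. The first has 6 states tracking the count of `c`s, saturating at 5; the second has 3 states tracking whether and how much of `ba` has been seen. A product state is a pair (one from each), accepting exactly when both do.
With 18 states:
          a    b    c  
>  S0     S0   S1   S2 
   S1     S3   S1   S2 
   S2     S2   S4   S5 
   S3     S3   S3   S6 
   S4     S6   S4   S5 
   S5     S5   S7   S8 
   S6     S6   S6   S9 
   S7     S9   S7   S8 
   S8     S8  S10  S11 
   S9     S9   S9  S12 
   S10   S12  S10  S11 
   S11   S11  S13  S14 
   S12   S12  S12  S15 
   S13   S15  S13  S14 
   S14   S14  S16  S14 
 * S15   S15  S15  S17 
   S16   S17  S16  S14 
 * S17   S17  S17  S17 
(> = start, * = accepting)

start=S0 accept=S15,S17 S0-a->S0 S0-b->S1 S0-c->S2 S1-a->S3 S1-b->S1 S1-c->S2 S2-a->S2 S2-b->S4 S2-c->S5 S3-a->S3 S3-b->S3 S3-c->S6 S4-a->S6 S4-b->S4 S4-c->S5 S5-a->S5 S5-b->S7 S5-c->S8 S6-a->S6 S6-b->S6 S6-c->S9 S7-a->S9 S7-b->S7 S7-c->S8 S8-a->S8 S8-b->S10 S8-c->S11 S9-a->S9 S9-b->S9 S9-c->S12 S10-a->S12 S10-b->S10 S10-c->S11 S11-a->S11 S11-b->S13 S11-c->S14 S12-a->S12 S12-b->S12 S12-c->S15 S13-a->S15 S13-b->S13 S13-c->S14 S14-a->S14 S14-b->S16 S14-c->S14 S15-a->S15 S15-b->S15 S15-c->S17 S16-a->S17 S16-b->S16 S16-c->S14 S17-a->S17 S17-b->S17 S17-c->S17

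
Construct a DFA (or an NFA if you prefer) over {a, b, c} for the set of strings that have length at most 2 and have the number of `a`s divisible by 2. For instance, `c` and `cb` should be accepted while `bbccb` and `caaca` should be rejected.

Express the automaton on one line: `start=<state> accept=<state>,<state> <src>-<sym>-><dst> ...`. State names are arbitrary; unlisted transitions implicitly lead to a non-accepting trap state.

Run two small machines in parallel and take their product. One (4 states) tracks the input length, saturating at 3; the other (2 states) tracks the count of `a`s modulo 2. Each combined state is a pair, one component from each; accept when both components accept. Equivalent product states are then merged.
5 states suffice.
        a   b   c  
>* q0   q1  q2  q2 
   q1   q3  q4  q4 
 * q2   q4  q3  q3 
 * q3   q4  q4  q4 
   q4   q4  q4  q4 
(> = start, * = accepting)

start=q0 accept=q0,q2,q3 q0-a->q1 q0-b->q2 q0-c->q2 q1-a->q3 q1-b->q4 q1-c->q4 q2-a->q4 q2-b->q3 q2-c->q3 q3-a->q4 q3-b->q4 q3-c->q4 q4-a->q4 q4-b->q4 q4-c->q4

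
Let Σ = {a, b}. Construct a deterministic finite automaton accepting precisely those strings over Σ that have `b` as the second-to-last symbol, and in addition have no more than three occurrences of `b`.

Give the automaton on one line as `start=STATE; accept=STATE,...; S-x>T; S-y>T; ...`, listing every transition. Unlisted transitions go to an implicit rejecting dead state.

start=q0; accept=q5,q6,q9,q10,q13; q0-a>q1; q0-b>q2; q1-a>q3; q1-b>q4; q2-a>q5; q2-b>q6; q3-a>q3; q3-b>q4; q4-a>q5; q4-b>q6; q5-a>q7; q5-b>q8; q6-a>q9; q6-b>q10; q7-a>q7; q7-b>q8; q8-a>q9; q8-b>q10; q9-a>q11; q9-b>q12; q10-a>q13; q10-b>q14; q11-a>q11; q11-b>q12; q12-a>q13; q12-b>q14; q13-a>q15; q13-b>q16; q14-a>q17; q14-b>q14; q15-a>q15; q15-b>q16; q16-a>q17; q16-b>q14; q17-a>q18; q17-b>q16; q18-a>q18; q18-b>q16

Handle the two conditions separately and then intersect. The first has 7 states tracking the last 2 symbols read; the second has 5 states tracking the count of `b`s, saturating at 4. A product state is a pair (one from each), accepting exactly when both do.
With 19 states:
          a    b  
>  q0     q1   q2 
   q1     q3   q4 
   q2     q5   q6 
   q3     q3   q4 
   q4     q5   q6 
 * q5     q7   q8 
 * q6     q9  q10 
   q7     q7   q8 
   q8     q9  q10 
 * q9    q11  q12 
 * q10   q13  q14 
   q11   q11  q12 
   q12   q13  q14 
 * q13   q15  q16 
   q14   q17  q14 
   q15   q15  q16 
   q16   q17  q14 
   q17   q18  q16 
   q18   q18  q16 
(> = start, * = accepting)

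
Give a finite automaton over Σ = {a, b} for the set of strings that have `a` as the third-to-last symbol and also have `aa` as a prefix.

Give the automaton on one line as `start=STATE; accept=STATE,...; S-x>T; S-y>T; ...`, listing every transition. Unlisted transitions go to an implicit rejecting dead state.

start=q0; accept=q7,q8,q15,q16; q0-a>q1; q0-b>q2; q1-a>q3; q1-b>q4; q2-a>q5; q2-b>q6; q3-a>q7; q3-b>q8; q4-a>q9; q4-b>q10; q5-a>q11; q5-b>q12; q6-a>q13; q6-b>q14; q7-a>q7; q7-b>q8; q8-a>q15; q8-b>q16; q9-a>q11; q9-b>q12; q10-a>q13; q10-b>q14; q11-a>q17; q11-b>q18; q12-a>q9; q12-b>q10; q13-a>q11; q13-b>q12; q14-a>q13; q14-b>q14; q15-a>q19; q15-b>q20; q16-a>q21; q16-b>q22; q17-a>q17; q17-b>q18; q18-a>q9; q18-b>q10; q19-a>q7; q19-b>q8; q20-a>q15; q20-b>q16; q21-a>q19; q21-b>q20; q22-a>q21; q22-b>q22

Handle the two conditions separately and then intersect. One (15 states) tracks the last 3 symbols read; the other (4 states) tracks whether the input so far still matches the prefix `aa`. Each combined state is a pair, one component from each; accept when both components accept.
A 23-state machine:
          a    b  
>  q0     q1   q2 
   q1     q3   q4 
   q2     q5   q6 
   q3     q7   q8 
   q4     q9  q10 
   q5    q11  q12 
   q6    q13  q14 
 * q7     q7   q8 
 * q8    q15  q16 
   q9    q11  q12 
   q10   q13  q14 
   q11   q17  q18 
   q12    q9  q10 
   q13   q11  q12 
   q14   q13  q14 
 * q15   q19  q20 
 * q16   q21  q22 
   q17   q17  q18 
   q18    q9  q10 
   q19    q7   q8 
   q20   q15  q16 
   q21   q19  q20 
   q22   q21  q22 
(> = start, * = accepting)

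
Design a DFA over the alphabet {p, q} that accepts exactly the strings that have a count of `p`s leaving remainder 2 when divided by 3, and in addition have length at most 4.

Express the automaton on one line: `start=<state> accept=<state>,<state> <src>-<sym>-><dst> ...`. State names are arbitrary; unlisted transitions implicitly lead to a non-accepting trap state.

start=s0 accept=s3,s7,s11 s0-p->s1 s0-q->s2 s1-p->s3 s1-q->s4 s2-p->s4 s2-q->s5 s3-p->s6 s3-q->s7 s4-p->s7 s4-q->s8 s5-p->s8 s5-q->s6 s6-p->s9 s6-q->s10 s7-p->s10 s7-q->s11 s8-p->s11 s8-q->s9 s9-p->s12 s9-q->s13 s10-p->s13 s10-q->s14 s11-p->s14 s11-q->s12 s12-p->s14 s12-q->s12 s13-p->s12 s13-q->s13 s14-p->s13 s14-q->s14

Build one automaton per condition and run them in lockstep. The first has 3 states tracking the count of `p`s modulo 3; the second has 6 states tracking the input length, saturating at 5. A product state is a pair (one from each), accepting exactly when both do.
          p    q  
>  s0     s1   s2 
   s1     s3   s4 
   s2     s4   s5 
 * s3     s6   s7 
   s4     s7   s8 
   s5     s8   s6 
   s6     s9  s10 
 * s7    s10  s11 
   s8    s11   s9 
   s9    s12  s13 
   s10   s13  s14 
 * s11   s14  s12 
   s12   s14  s12 
   s13   s12  s13 
   s14   s13  s14 
(> = start, * = accepting)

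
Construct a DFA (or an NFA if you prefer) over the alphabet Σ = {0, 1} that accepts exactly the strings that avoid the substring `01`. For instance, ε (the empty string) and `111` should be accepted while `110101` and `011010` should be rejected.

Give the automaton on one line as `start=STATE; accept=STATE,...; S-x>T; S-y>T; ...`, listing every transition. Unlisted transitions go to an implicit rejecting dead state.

start=q0; accept=q0,q1; q0-0>q1; q0-1>q0; q1-0>q1; q1-1>q2; q2-0>q2; q2-1>q2

Track partial matches of the forbidden pattern `01`. State q2 is a dead state reached once `01` has occurred; every other state accepts. q0 means no part of `01` is currently matched.
3 states suffice.
        0   1  
>* q0   q1  q0 
 * q1   q1  q2 
   q2   q2  q2 
(> = start, * = accepting)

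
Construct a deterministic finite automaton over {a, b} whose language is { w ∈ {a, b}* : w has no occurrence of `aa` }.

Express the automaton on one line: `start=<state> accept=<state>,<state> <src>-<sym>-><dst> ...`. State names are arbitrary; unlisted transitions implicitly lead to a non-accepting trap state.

start=q0 accept=q0,q1 q0-a->q1 q0-b->q0 q1-a->q2 q1-b->q0 q2-a->q2 q2-b->q2

This is the complement of 'contains `aa`'. Use the same substring-matching states — q0 through q2 holding how much of `aa` has just been matched — but flip the accepting set: everything except the trap q2 accepts.
With 3 states:
        a   b  
>* q0   q1  q0 
 * q1   q2  q0 
   q2   q2  q2 
(> = start, * = accepting)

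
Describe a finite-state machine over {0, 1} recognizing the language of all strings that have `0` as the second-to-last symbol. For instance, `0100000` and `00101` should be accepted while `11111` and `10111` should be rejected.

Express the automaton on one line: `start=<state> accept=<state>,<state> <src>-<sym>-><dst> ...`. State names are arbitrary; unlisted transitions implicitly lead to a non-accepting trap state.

A DFA must remember the last 2 symbols (since which symbol is second-to-last isn't known until the input ends). Use one state per possible window of the last ≤2 symbols; accept from those whose window starts with `0`.
       0  1 
>  A   B  C 
   B   D  E 
   C   F  G 
 * D   D  E 
 * E   F  G 
   F   D  E 
   G   F  G 
(> = start, * = accepting)

start=A accept=D,E A-0->B A-1->C B-0->D B-1->E C-0->F C-1->G D-0->D D-1->E E-0->F E-1->G F-0->D F-1->E G-0->F G-1->G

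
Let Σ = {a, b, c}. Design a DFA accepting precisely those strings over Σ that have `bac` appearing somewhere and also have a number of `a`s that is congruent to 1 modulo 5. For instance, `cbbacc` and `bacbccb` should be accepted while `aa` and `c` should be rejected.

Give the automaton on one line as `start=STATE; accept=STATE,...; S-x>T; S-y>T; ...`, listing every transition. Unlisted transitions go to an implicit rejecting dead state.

start=q0; accept=q9; q0-a>q1; q0-b>q2; q0-c>q0; q1-a>q3; q1-b>q4; q1-c>q1; q2-a>q5; q2-b>q2; q2-c>q0; q3-a>q6; q3-b>q7; q3-c>q3; q4-a>q8; q4-b>q4; q4-c>q1; q5-a>q3; q5-b>q4; q5-c>q9; q6-a>q10; q6-b>q11; q6-c>q6; q7-a>q12; q7-b>q7; q7-c>q3; q8-a>q6; q8-b>q7; q8-c>q13; q9-a>q13; q9-b>q9; q9-c>q9; q10-a>q0; q10-b>q14; q10-c>q10; q11-a>q15; q11-b>q11; q11-c>q6; q12-a>q10; q12-b>q11; q12-c>q16; q13-a>q16; q13-b>q13; q13-c>q13; q14-a>q17; q14-b>q14; q14-c>q10; q15-a>q0; q15-b>q14; q15-c>q18; q16-a>q18; q16-b>q16; q16-c>q16; q17-a>q1; q17-b>q2; q17-c>q19; q18-a>q19; q18-b>q18; q18-c>q18; q19-a>q9; q19-b>q19; q19-c>q19

Run two small machines in parallel and take their product. The first has 4 states tracking whether and how much of `bac` has been seen; the second has 5 states tracking the count of `a`s modulo 5. A product state is a pair (one from each), accepting exactly when both do.
With 20 states:
          a    b    c  
>  q0     q1   q2   q0 
   q1     q3   q4   q1 
   q2     q5   q2   q0 
   q3     q6   q7   q3 
   q4     q8   q4   q1 
   q5     q3   q4   q9 
   q6    q10  q11   q6 
   q7    q12   q7   q3 
   q8     q6   q7  q13 
 * q9    q13   q9   q9 
   q10    q0  q14  q10 
   q11   q15  q11   q6 
   q12   q10  q11  q16 
   q13   q16  q13  q13 
   q14   q17  q14  q10 
   q15    q0  q14  q18 
   q16   q18  q16  q16 
   q17    q1   q2  q19 
   q18   q19  q18  q18 
   q19    q9  q19  q19 
(> = start, * = accepting)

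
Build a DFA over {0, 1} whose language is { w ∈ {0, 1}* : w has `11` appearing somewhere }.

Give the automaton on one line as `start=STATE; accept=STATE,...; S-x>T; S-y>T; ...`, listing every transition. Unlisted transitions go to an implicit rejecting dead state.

start=S0; accept=S2; S0-0>S0; S0-1>S1; S1-0>S0; S1-1>S2; S2-0>S2; S2-1>S2

Track how much of `11` has been matched so far: state S0 is no progress, S2 is the absorbing accept state reached once `11` has occurred. Intermediate states record partial matches; on a mismatch, fall back to the longest reusable overlap.
        0   1  
>  S0   S0  S1 
   S1   S0  S2 
 * S2   S2  S2 
(> = start, * = accepting)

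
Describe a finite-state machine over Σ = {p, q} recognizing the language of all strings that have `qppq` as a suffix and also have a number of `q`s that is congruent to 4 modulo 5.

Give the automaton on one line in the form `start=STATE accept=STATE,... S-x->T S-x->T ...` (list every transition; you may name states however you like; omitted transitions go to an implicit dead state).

Run two small machines in parallel and take their product. The first has 5 states tracking how much of the suffix `qppq` has currently been matched; the second has 5 states tracking the count of `q`s modulo 5. A product state is a pair (one from each), accepting exactly when both do. Minimizing collapses redundant product states.
9 states suffice.
        p   q  
>  S0   S0  S1 
   S1   S1  S2 
   S2   S2  S3 
   S3   S4  S5 
   S4   S6  S5 
   S5   S5  S0 
   S6   S7  S8 
   S7   S7  S5 
 * S8   S5  S0 
(> = start, * = accepting)

start=S0 accept=S8 S0-p->S0 S0-q->S1 S1-p->S1 S1-q->S2 S2-p->S2 S2-q->S3 S3-p->S4 S3-q->S5 S4-p->S6 S4-q->S5 S5-p->S5 S5-q->S0 S6-p->S7 S6-q->S8 S7-p->S7 S7-q->S5 S8-p->S5 S8-q->S0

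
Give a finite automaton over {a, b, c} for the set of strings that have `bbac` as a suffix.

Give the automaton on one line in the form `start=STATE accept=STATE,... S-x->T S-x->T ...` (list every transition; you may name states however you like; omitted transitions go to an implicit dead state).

Remember how much of `bbac` the current input suffix matches. State s0 means no match yet; s1 means the last symbol is `b`; s2 means the last 2 symbols are `bb`; s3 means the last 3 symbols are `bba`; s4 means the last 4 symbols are `bbac`. Only s4 accepts. On a mismatch, fall back to the longest proper suffix that is still a prefix of `bbac`.
5 states suffice.
        a   b   c  
>  s0   s0  s1  s0 
   s1   s0  s2  s0 
   s2   s3  s2  s0 
   s3   s0  s1  s4 
 * s4   s0  s1  s0 
(> = start, * = accepting)

start=s0 accept=s4 s0-a->s0 s0-b->s1 s0-c->s0 s1-a->s0 s1-b->s2 s1-c->s0 s2-a->s3 s2-b->s2 s2-c->s0 s3-a->s0 s3-b->s1 s3-c->s4 s4-a->s0 s4-b->s1 s4-c->s0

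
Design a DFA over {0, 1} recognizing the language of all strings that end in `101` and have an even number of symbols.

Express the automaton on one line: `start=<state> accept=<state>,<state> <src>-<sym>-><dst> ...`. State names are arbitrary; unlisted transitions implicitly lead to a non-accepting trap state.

Run two small machines in parallel and take their product. One (4 states) tracks how much of the suffix `101` has currently been matched; the other (2 states) tracks the input length modulo 2. Each combined state is a pair, one component from each; accept when both components accept.
An 8-state machine:
       0  1 
>  A   B  C 
   B   A  D 
   C   E  D 
   D   F  C 
   E   B  G 
   F   A  H 
   G   E  D 
 * H   F  C 
(> = start, * = accepting)

start=A accept=H A-0->B A-1->C B-0->A B-1->D C-0->E C-1->D D-0->F D-1->C E-0->B E-1->G F-0->A F-1->H G-0->E G-1->D H-0->F H-1->C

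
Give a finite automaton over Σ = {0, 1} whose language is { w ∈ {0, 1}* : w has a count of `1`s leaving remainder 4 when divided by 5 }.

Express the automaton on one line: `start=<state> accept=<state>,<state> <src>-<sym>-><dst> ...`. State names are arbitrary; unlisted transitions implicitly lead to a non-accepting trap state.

start=q0 accept=q4 q0-0->q0 q0-1->q1 q1-0->q1 q1-1->q2 q2-0->q2 q2-1->q3 q3-0->q3 q3-1->q4 q4-0->q4 q4-1->q0

Keep the running count of `1`s modulo 5: each `1` advances along the cycle q0 → q1 → q2 → q3 → q4 → q0 while other symbols loop. Accept at q4.
5 states suffice.
        0   1  
>  q0   q0  q1 
   q1   q1  q2 
   q2   q2  q3 
   q3   q3  q4 
 * q4   q4  q0 
(> = start, * = accepting)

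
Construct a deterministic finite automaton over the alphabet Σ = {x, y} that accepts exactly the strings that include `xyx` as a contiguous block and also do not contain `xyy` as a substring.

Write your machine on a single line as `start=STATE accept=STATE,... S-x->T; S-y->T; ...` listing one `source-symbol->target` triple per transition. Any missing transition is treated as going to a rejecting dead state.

Run two small machines in parallel and take their product. The first has 4 states tracking whether and how much of `xyx` has been seen; the second has 4 states tracking partial matches of the forbidden pattern `xyy`. A product state is a pair (one from each), accepting exactly when both do.
        x   y  
>  q0   q1  q0 
   q1   q1  q2 
   q2   q3  q4 
 * q3   q3  q5 
   q4   q6  q4 
 * q5   q3  q7 
   q6   q6  q8 
   q7   q7  q7 
   q8   q7  q4 
(> = start, * = accepting)

start=q0; accept=q3,q5; q0-x->q1; q0-y->q0; q1-x->q1; q1-y->q2; q2-x->q3; q2-y->q4; q3-x->q3; q3-y->q5; q4-x->q6; q4-y->q4; q5-x->q3; q5-y->q7; q6-x->q6; q6-y->q8; q7-x->q7; q7-y->q7; q8-x->q7; q8-y->q4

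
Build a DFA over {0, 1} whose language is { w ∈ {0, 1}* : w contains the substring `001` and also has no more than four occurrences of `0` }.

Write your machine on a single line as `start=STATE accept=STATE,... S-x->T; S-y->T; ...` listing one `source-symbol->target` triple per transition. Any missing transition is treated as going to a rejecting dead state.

start=s0; accept=s5,s8,s11; s0-0->s1; s0-1->s0; s1-0->s2; s1-1->s3; s2-0->s4; s2-1->s5; s3-0->s6; s3-1->s3; s4-0->s7; s4-1->s8; s5-0->s8; s5-1->s5; s6-0->s4; s6-1->s9; s7-0->s10; s7-1->s11; s8-0->s11; s8-1->s8; s9-0->s12; s9-1->s9; s10-0->s10; s10-1->s13; s11-0->s13; s11-1->s11; s12-0->s7; s12-1->s14; s13-0->s13; s13-1->s13; s14-0->s15; s14-1->s14; s15-0->s10; s15-1->s16; s16-0->s17; s16-1->s16; s17-0->s10; s17-1->s18; s18-0->s17; s18-1->s18

Build one automaton per condition and run them in lockstep. The first has 4 states tracking whether and how much of `001` has been seen; the second has 6 states tracking the count of `0`s, saturating at 5. A product state is a pair (one from each), accepting exactly when both do.
19 states suffice.
          0    1  
>  s0     s1   s0 
   s1     s2   s3 
   s2     s4   s5 
   s3     s6   s3 
   s4     s7   s8 
 * s5     s8   s5 
   s6     s4   s9 
   s7    s10  s11 
 * s8    s11   s8 
   s9    s12   s9 
   s10   s10  s13 
 * s11   s13  s11 
   s12    s7  s14 
   s13   s13  s13 
   s14   s15  s14 
   s15   s10  s16 
   s16   s17  s16 
   s17   s10  s18 
   s18   s17  s18 
(> = start, * = accepting)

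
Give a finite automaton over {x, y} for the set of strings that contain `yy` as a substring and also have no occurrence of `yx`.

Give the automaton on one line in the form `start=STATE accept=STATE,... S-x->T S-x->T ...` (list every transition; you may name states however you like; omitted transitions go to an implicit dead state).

Handle the two conditions separately and then intersect. The first has 3 states tracking whether and how much of `yy` has been seen; the second has 3 states tracking partial matches of the forbidden pattern `yx`. A product state is a pair (one from each), accepting exactly when both do. Minimizing collapses redundant product states.
        x   y  
>  q0   q0  q1 
   q1   q2  q3 
   q2   q2  q2 
 * q3   q2  q3 
(> = start, * = accepting)

start=q0 accept=q3 q0-x->q0 q0-y->q1 q1-x->q2 q1-y->q3 q2-x->q2 q2-y->q2 q3-x->q2 q3-y->q3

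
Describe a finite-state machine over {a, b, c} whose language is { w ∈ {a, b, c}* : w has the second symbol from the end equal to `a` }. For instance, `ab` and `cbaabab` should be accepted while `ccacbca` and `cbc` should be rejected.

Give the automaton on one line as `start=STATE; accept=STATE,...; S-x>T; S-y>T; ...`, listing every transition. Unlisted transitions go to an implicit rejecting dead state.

start=q0; accept=q4,q5,q6; q0-a>q1; q0-b>q2; q0-c>q3; q1-a>q4; q1-b>q5; q1-c>q6; q2-a>q7; q2-b>q8; q2-c>q9; q3-a>q10; q3-b>q11; q3-c>q12; q4-a>q4; q4-b>q5; q4-c>q6; q5-a>q7; q5-b>q8; q5-c>q9; q6-a>q10; q6-b>q11; q6-c>q12; q7-a>q4; q7-b>q5; q7-c>q6; q8-a>q7; q8-b>q8; q8-c>q9; q9-a>q10; q9-b>q11; q9-c>q12; q10-a>q4; q10-b>q5; q10-c>q6; q11-a>q7; q11-b>q8; q11-c>q9; q12-a>q10; q12-b>q11; q12-c>q12

Because acceptance depends on a position counted from the end, the machine has to buffer the most recent 2 symbols. Make each state the string of the last up-to-2 symbols read; on input `x` shift the window left and append `x`. Accept when the buffered window has length 2 and begins with `a`.
13 states suffice.
          a    b    c  
>  q0     q1   q2   q3 
   q1     q4   q5   q6 
   q2     q7   q8   q9 
   q3    q10  q11  q12 
 * q4     q4   q5   q6 
 * q5     q7   q8   q9 
 * q6    q10  q11  q12 
   q7     q4   q5   q6 
   q8     q7   q8   q9 
   q9    q10  q11  q12 
   q10    q4   q5   q6 
   q11    q7   q8   q9 
   q12   q10  q11  q12 
(> = start, * = accepting)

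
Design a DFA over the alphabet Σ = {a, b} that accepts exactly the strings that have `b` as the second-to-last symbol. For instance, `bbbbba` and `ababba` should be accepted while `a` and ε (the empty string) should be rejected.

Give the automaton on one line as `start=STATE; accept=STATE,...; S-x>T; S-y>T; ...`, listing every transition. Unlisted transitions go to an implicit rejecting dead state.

Because acceptance depends on a position counted from the end, the machine has to buffer the most recent 2 symbols. Make each state the string of the last up-to-2 symbols read; on input `x` shift the window left and append `x`. Accept when the buffered window has length 2 and begins with `b`.
A 7-state machine:
        a   b  
>  S0   S1  S2 
   S1   S3  S4 
   S2   S5  S6 
   S3   S3  S4 
   S4   S5  S6 
 * S5   S3  S4 
 * S6   S5  S6 
(> = start, * = accepting)

start=S0; accept=S5,S6; S0-a>S1; S0-b>S2; S1-a>S3; S1-b>S4; S2-a>S5; S2-b>S6; S3-a>S3; S3-b>S4; S4-a>S5; S4-b>S6; S5-a>S3; S5-b>S4; S6-a>S5; S6-b>S6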